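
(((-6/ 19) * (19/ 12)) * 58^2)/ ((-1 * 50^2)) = 841/ 1250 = 0.67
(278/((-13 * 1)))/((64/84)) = -2919/104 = -28.07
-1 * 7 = -7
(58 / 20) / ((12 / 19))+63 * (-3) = -22129 / 120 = -184.41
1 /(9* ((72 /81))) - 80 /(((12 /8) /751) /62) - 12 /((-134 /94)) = -3993143383 /1608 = -2483298.12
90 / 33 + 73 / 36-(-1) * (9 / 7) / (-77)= 4.74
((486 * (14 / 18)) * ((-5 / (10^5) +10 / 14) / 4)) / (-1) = -67.50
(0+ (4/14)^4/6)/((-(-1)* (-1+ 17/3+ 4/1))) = 0.00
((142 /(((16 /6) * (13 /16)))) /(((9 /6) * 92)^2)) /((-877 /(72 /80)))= -213 /60311290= -0.00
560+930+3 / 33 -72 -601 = 8988 / 11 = 817.09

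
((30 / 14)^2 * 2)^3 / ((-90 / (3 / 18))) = -168750 / 117649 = -1.43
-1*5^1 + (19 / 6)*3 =9 / 2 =4.50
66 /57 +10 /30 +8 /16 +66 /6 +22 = 3989 /114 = 34.99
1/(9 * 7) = 1/63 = 0.02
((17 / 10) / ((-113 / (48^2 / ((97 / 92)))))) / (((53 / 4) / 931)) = -6709635072 / 2904665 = -2309.95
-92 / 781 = -0.12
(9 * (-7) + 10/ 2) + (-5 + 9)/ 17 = -57.76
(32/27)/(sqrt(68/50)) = 80 * sqrt(34)/459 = 1.02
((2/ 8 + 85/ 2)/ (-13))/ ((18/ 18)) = -171/ 52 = -3.29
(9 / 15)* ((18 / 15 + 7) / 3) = 41 / 25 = 1.64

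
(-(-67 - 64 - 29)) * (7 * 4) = 4480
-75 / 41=-1.83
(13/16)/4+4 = 269/64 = 4.20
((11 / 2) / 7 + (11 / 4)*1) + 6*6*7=7155 / 28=255.54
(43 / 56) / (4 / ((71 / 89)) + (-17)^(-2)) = 882317 / 5765480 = 0.15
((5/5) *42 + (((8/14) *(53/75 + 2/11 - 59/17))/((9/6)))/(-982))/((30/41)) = 124513707823/2169176625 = 57.40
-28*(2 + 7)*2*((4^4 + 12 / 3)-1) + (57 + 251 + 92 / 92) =-130227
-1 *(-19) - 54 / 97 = 1789 / 97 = 18.44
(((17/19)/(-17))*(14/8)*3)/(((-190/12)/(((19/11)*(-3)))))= -189/2090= -0.09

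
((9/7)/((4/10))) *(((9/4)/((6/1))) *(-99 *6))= -40095/56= -715.98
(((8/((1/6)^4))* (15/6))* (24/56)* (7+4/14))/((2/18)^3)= 2891039040/49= 59000796.73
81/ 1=81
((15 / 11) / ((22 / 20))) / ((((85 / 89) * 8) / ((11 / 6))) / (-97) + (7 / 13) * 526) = 8417175 / 1922803993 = 0.00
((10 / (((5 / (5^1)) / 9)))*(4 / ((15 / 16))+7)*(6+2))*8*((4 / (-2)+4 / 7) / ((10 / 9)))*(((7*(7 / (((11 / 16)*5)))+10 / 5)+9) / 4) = -202816224 / 385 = -526795.39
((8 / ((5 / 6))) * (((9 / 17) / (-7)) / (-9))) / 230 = 0.00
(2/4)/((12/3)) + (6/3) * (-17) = -271/8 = -33.88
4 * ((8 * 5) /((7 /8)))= 1280 /7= 182.86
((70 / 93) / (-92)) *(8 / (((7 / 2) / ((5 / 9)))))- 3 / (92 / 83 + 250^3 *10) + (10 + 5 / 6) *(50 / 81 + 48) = 1183417963820746969 / 2246952672189828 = 526.68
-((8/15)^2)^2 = -4096/50625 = -0.08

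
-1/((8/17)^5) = -1419857/32768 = -43.33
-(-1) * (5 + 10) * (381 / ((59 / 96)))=548640 / 59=9298.98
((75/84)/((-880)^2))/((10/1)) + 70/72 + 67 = 5305879049/78059520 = 67.97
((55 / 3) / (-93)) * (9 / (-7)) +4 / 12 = 382 / 651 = 0.59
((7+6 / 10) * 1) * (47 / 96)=893 / 240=3.72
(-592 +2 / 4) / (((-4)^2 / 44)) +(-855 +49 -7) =-19517 / 8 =-2439.62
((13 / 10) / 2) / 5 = 13 / 100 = 0.13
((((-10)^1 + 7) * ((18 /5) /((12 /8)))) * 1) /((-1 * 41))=36 /205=0.18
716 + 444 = 1160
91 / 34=2.68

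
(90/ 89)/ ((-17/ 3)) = -270/ 1513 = -0.18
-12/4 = -3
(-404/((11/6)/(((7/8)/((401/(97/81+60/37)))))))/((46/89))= -531636427/202703094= -2.62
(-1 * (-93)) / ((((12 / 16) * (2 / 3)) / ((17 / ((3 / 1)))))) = 1054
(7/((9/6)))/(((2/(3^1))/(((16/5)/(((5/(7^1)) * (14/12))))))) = 672/25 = 26.88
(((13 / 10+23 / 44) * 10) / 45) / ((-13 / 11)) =-401 / 1170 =-0.34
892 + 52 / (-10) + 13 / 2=8933 / 10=893.30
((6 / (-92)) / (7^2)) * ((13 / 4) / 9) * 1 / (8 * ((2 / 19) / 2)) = -247 / 216384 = -0.00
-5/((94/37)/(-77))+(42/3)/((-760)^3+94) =3126605889827/20631867582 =151.54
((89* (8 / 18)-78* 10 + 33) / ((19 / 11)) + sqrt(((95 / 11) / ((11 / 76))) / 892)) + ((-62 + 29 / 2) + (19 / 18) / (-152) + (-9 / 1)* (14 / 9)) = -429625 / 912 + 19* sqrt(1115) / 2453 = -470.82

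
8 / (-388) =-0.02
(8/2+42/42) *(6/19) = 30/19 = 1.58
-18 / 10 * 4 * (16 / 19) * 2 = -1152 / 95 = -12.13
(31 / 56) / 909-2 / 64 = -6239 / 203616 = -0.03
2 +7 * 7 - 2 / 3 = 151 / 3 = 50.33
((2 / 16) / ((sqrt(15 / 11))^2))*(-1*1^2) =-11 / 120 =-0.09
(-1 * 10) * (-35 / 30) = 35 / 3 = 11.67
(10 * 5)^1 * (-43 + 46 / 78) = -82700 / 39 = -2120.51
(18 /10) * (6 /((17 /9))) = 486 /85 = 5.72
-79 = -79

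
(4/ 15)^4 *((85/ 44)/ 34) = 32/ 111375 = 0.00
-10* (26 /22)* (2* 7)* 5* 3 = -27300 /11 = -2481.82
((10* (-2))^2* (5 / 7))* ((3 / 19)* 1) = 45.11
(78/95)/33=26/1045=0.02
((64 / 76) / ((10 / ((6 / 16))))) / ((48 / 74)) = 37 / 760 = 0.05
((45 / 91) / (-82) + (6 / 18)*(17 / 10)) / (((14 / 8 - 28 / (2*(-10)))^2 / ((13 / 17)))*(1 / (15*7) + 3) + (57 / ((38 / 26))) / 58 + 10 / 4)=0.01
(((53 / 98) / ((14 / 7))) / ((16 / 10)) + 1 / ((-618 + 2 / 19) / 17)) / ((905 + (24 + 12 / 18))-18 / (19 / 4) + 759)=37116063 / 441974559040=0.00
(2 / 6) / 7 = 0.05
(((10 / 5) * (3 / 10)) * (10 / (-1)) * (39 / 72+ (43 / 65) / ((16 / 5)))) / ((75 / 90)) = -5.39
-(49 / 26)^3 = -117649 / 17576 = -6.69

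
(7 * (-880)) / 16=-385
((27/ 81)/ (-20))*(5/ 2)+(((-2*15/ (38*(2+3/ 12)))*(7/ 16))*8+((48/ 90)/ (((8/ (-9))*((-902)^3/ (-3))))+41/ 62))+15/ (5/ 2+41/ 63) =1781352360696079/ 429008031617660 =4.15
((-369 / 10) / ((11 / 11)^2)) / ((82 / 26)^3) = -1.18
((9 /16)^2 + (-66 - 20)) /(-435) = 4387 /22272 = 0.20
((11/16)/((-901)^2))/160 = 11/2078210560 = 0.00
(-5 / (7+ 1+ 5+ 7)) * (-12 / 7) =0.43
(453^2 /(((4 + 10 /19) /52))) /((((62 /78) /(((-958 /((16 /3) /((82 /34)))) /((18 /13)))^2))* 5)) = 14316633249973778217 /246551680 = 58067473926.66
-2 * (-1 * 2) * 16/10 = 6.40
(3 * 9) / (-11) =-27 / 11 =-2.45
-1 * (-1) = 1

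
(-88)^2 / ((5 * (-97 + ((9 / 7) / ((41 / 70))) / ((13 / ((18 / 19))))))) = -15.99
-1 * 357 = -357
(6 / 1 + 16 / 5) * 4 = 184 / 5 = 36.80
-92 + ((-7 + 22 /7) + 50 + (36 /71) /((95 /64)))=-2149017 /47215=-45.52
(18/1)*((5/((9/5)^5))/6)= 15625/19683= 0.79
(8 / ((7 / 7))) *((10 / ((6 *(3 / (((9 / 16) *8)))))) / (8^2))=5 / 16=0.31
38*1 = 38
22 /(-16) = -11 /8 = -1.38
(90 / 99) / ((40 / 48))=12 / 11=1.09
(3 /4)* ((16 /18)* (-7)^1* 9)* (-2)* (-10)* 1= -840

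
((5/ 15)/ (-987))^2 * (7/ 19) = 1/ 23797557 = 0.00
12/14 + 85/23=733/161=4.55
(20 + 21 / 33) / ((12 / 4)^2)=227 / 99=2.29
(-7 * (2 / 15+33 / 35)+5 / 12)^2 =182329 / 3600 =50.65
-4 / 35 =-0.11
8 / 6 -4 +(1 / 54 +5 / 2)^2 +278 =205342 / 729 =281.68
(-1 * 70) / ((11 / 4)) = -280 / 11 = -25.45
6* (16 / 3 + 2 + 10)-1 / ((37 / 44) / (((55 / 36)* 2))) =33422 / 333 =100.37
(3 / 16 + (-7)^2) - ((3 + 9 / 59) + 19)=25521 / 944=27.03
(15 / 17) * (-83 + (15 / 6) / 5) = -2475 / 34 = -72.79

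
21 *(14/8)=147/4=36.75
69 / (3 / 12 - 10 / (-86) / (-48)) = 142416 / 511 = 278.70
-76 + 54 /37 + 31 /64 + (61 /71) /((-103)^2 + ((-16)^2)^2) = -948074778227 /12802106560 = -74.06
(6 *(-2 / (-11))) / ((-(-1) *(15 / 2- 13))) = -24 / 121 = -0.20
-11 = -11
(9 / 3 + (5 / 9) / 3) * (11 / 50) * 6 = 946 / 225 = 4.20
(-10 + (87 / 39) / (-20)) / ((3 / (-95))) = 49951 / 156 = 320.20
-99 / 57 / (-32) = 33 / 608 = 0.05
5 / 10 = 1 / 2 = 0.50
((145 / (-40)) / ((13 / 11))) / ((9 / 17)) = -5423 / 936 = -5.79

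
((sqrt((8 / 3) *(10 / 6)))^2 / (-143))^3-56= -119377890568 / 2131746903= -56.00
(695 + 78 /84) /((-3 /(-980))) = 682010 /3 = 227336.67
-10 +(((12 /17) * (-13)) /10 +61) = 4257 /85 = 50.08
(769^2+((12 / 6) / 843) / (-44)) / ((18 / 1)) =10967381105 / 333828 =32853.39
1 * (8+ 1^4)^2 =81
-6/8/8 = -3/32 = -0.09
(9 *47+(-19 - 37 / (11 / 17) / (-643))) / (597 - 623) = -2858121 / 183898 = -15.54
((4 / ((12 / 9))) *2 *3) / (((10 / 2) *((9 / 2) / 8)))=32 / 5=6.40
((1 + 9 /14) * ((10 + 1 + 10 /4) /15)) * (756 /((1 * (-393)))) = -1863 /655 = -2.84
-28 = -28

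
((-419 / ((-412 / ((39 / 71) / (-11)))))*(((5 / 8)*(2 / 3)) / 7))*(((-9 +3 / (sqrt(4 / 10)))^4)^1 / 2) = -0.50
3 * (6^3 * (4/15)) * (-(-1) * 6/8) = 129.60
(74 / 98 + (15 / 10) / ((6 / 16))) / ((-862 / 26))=-3029 / 21119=-0.14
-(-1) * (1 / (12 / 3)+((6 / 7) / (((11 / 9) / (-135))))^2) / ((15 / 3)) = 212582329 / 118580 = 1792.73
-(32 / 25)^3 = -32768 / 15625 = -2.10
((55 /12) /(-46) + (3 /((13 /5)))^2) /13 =114905 /1212744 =0.09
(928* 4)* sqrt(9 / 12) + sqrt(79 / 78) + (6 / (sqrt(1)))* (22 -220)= -1188 + sqrt(6162) / 78 + 1856* sqrt(3)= 2027.69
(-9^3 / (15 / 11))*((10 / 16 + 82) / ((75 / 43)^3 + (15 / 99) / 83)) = -384767000049069 / 46236526400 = -8321.71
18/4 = 9/2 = 4.50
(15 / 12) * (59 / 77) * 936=69030 / 77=896.49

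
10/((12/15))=25/2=12.50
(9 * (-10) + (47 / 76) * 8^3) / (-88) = -2153 / 836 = -2.58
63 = 63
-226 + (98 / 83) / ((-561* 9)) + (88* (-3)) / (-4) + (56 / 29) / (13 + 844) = -1666390512002 / 10415072151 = -160.00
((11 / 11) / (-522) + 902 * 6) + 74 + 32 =2880395 / 522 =5518.00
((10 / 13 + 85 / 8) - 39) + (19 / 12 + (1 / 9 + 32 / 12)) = -21757 / 936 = -23.24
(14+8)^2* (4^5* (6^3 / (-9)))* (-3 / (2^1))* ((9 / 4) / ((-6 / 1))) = -6690816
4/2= 2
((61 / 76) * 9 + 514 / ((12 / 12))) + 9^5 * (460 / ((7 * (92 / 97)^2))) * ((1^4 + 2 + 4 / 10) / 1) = 44865651734 / 3059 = 14666770.75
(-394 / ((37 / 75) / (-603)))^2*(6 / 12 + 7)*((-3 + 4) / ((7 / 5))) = 11906410793343750 / 9583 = 1242451298481.03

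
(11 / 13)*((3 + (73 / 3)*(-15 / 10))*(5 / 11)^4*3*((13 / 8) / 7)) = -125625 / 149072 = -0.84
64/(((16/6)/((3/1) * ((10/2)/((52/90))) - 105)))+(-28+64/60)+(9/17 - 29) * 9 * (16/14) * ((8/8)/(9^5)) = -97634685136/50749335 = -1923.86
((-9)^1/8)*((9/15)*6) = -81/20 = -4.05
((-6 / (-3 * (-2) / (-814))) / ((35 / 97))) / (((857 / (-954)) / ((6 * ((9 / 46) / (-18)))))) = 112988898 / 689885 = 163.78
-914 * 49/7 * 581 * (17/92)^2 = -537140891/4232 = -126923.65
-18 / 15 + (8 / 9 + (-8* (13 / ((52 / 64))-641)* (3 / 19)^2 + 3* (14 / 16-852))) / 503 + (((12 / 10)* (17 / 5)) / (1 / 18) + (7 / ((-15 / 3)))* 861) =-1137.99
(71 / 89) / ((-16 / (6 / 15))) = -71 / 3560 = -0.02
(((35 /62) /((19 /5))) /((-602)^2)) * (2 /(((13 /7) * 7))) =25 /396418204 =0.00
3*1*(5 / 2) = 15 / 2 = 7.50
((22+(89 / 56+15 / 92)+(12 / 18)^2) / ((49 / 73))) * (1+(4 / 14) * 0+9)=102378485 / 284004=360.48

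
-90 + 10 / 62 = -89.84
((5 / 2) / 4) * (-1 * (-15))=75 / 8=9.38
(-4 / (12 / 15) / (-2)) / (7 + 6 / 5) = 25 / 82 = 0.30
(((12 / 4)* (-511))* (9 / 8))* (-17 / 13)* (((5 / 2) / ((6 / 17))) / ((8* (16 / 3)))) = 19936665 / 53248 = 374.41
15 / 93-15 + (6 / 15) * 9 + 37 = 3993 / 155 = 25.76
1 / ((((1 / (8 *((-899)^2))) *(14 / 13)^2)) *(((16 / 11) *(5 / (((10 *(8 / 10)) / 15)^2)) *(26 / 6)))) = 50317.38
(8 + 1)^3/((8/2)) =729/4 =182.25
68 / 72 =17 / 18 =0.94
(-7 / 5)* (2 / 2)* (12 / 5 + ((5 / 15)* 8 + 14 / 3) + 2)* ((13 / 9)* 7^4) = -38454416 / 675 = -56969.51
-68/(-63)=68/63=1.08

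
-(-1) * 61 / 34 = 61 / 34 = 1.79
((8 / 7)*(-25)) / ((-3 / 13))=2600 / 21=123.81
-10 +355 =345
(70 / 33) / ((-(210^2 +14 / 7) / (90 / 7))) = -150 / 242561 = -0.00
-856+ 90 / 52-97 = -24733 / 26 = -951.27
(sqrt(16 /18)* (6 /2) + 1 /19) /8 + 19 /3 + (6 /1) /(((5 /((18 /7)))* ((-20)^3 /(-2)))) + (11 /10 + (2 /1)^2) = sqrt(2) /4 + 5706041 /498750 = 11.79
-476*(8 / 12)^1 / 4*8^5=-7798784 / 3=-2599594.67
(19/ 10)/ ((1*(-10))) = -0.19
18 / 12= 3 / 2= 1.50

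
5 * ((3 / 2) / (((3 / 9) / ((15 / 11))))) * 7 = 4725 / 22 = 214.77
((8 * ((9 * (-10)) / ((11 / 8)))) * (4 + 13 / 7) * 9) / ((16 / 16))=-2125440 / 77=-27603.12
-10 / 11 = -0.91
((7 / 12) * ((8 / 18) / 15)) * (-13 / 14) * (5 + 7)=-26 / 135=-0.19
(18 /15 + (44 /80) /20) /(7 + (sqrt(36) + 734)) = 491 /298800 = 0.00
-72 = -72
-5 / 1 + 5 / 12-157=-1939 / 12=-161.58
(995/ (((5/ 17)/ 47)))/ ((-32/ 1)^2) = 159001/ 1024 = 155.27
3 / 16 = 0.19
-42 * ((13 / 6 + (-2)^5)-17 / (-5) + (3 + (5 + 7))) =2401 / 5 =480.20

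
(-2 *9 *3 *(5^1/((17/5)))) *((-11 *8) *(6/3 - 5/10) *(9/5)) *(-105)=-33679800/17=-1981164.71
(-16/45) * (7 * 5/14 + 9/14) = -352/315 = -1.12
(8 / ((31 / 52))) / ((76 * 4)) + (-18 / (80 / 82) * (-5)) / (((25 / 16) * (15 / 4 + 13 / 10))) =3490586 / 297445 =11.74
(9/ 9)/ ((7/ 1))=1/ 7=0.14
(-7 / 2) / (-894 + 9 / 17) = 119 / 30378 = 0.00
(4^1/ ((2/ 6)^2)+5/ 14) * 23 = 11707/ 14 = 836.21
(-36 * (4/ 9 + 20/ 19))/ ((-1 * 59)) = 1024/ 1121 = 0.91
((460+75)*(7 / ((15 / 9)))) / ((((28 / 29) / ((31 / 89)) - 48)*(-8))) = 18879 / 3040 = 6.21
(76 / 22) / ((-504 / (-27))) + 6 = 1905 / 308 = 6.19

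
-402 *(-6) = 2412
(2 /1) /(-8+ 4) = -1 /2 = -0.50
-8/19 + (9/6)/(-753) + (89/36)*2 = 194063/42921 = 4.52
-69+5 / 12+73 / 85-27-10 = -106819 / 1020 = -104.72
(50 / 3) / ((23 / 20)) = 1000 / 69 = 14.49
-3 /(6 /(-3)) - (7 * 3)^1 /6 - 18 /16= -25 /8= -3.12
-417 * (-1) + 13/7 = 2932/7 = 418.86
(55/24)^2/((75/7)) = 847/1728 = 0.49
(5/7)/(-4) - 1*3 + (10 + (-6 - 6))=-145/28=-5.18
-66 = -66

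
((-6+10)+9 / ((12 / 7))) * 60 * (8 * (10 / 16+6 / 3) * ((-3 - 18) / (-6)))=81585 / 2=40792.50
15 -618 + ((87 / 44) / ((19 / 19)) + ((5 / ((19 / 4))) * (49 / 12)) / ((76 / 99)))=-4728855 / 7942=-595.42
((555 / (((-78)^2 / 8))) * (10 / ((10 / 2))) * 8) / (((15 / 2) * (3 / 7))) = 16576 / 4563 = 3.63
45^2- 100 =1925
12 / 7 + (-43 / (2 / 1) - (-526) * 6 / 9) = 13897 / 42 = 330.88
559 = 559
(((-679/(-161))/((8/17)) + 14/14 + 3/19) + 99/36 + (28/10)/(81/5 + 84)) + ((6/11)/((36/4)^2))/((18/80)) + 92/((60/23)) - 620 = -4461750380917/7802914680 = -571.81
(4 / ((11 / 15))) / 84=5 / 77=0.06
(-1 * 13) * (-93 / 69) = 403 / 23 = 17.52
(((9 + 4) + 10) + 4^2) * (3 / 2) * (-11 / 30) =-429 / 20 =-21.45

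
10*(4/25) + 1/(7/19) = 151/35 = 4.31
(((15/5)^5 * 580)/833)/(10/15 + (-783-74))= -422820/2139977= -0.20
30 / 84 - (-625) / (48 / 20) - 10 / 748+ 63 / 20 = 10363763 / 39270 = 263.91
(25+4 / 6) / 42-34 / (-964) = 1402 / 2169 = 0.65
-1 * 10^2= -100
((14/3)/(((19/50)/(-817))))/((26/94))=-36274.36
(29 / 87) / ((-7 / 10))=-10 / 21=-0.48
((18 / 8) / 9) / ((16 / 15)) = 15 / 64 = 0.23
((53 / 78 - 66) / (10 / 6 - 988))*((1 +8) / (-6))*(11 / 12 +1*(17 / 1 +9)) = -1645685 / 615472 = -2.67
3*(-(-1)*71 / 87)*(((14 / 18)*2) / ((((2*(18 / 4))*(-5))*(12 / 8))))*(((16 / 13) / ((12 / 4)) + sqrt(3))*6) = -0.73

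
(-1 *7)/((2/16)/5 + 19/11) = -3080/771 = -3.99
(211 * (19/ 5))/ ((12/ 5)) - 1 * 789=-454.92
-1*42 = -42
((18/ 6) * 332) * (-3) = -2988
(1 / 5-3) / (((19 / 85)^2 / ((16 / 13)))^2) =-37417408000 / 22024249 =-1698.92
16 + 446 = 462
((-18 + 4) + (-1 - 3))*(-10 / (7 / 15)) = 2700 / 7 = 385.71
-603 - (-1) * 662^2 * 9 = 3943593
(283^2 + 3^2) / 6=13349.67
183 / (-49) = -183 / 49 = -3.73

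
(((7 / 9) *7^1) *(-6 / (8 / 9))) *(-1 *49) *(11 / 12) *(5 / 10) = 26411 / 32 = 825.34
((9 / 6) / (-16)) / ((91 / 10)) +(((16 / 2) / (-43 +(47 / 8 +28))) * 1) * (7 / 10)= -331619 / 531440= -0.62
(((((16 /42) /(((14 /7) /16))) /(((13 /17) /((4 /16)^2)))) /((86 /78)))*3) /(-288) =-17 /7224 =-0.00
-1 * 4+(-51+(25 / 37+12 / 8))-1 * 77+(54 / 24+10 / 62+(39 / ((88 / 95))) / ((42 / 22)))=-6767449 / 64232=-105.36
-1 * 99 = -99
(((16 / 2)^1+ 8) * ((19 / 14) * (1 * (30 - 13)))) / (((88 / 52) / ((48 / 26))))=31008 / 77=402.70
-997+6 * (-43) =-1255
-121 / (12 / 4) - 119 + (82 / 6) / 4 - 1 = -1883 / 12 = -156.92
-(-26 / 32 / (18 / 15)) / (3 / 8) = 65 / 36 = 1.81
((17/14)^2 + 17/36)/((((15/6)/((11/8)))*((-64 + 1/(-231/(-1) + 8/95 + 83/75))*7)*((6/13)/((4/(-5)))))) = 20309833258/4902399024075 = 0.00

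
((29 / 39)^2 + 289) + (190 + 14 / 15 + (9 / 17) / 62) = 3851487737 / 8015670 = 480.49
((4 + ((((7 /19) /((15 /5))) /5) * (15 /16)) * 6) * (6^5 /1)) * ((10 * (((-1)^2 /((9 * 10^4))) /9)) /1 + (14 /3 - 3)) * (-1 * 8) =-1018987548 /2375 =-429047.39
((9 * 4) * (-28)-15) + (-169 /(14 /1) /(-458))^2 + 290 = -30136345791 /41113744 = -733.00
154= 154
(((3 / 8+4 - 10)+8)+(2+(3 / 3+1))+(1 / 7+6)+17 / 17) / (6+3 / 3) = 757 / 392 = 1.93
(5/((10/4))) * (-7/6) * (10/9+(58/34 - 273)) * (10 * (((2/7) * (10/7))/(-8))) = -1033450/3213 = -321.65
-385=-385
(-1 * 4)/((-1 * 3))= 4/3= 1.33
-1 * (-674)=674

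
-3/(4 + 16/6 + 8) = -9/44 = -0.20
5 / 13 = 0.38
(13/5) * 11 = 143/5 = 28.60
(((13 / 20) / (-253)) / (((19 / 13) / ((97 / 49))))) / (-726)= 16393 / 3420084360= 0.00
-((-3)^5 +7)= 236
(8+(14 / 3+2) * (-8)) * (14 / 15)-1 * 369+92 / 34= -312583 / 765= -408.61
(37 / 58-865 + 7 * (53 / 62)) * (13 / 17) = -10031866 / 15283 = -656.41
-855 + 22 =-833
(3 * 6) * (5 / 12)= 15 / 2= 7.50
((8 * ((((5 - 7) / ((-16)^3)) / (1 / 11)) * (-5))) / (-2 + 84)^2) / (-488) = 55 / 840015872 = 0.00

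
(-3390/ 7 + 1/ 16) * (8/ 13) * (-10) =271165/ 91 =2979.84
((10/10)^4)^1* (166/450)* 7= 581/225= 2.58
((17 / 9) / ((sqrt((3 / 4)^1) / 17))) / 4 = 289 * sqrt(3) / 54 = 9.27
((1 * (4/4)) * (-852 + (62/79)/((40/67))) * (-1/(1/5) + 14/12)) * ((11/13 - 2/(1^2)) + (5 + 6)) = 38047888/1185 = 32107.92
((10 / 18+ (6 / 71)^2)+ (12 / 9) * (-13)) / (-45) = 760867 / 2041605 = 0.37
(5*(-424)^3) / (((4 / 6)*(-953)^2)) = -571687680 / 908209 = -629.47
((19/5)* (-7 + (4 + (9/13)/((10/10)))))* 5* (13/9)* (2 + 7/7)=-190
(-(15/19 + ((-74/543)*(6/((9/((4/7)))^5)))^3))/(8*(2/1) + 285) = -86943120889771112019875603563984253/33148513891240066001326730922278826453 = -0.00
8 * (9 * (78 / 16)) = 351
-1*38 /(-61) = 38 /61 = 0.62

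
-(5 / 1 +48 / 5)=-73 / 5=-14.60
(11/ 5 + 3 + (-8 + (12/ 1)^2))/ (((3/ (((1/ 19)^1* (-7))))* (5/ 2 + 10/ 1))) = -9884/ 7125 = -1.39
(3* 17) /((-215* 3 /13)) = -221 /215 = -1.03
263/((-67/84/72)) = -1590624/67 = -23740.66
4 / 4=1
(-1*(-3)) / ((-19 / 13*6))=-13 / 38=-0.34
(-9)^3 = -729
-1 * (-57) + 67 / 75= 4342 / 75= 57.89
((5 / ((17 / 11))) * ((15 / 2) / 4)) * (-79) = -479.23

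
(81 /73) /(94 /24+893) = 972 /785699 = 0.00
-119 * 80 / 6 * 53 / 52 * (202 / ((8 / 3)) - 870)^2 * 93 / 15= -657805802031 / 104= -6325055788.76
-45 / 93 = -15 / 31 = -0.48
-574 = -574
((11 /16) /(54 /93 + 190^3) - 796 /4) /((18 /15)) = -3385053964855 /20412385728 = -165.83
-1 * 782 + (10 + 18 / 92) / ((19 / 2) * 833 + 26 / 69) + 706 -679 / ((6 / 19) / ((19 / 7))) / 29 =-52684474897 / 190028010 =-277.25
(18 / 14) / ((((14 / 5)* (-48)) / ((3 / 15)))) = -3 / 1568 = -0.00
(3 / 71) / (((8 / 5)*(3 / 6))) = 15 / 284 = 0.05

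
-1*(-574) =574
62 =62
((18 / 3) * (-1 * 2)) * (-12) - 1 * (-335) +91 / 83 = 39848 / 83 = 480.10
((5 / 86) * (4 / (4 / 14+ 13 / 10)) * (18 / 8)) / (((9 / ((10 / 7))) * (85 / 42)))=700 / 27047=0.03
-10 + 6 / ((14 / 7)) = -7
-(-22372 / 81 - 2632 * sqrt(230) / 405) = 2632 * sqrt(230) / 405 + 22372 / 81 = 374.76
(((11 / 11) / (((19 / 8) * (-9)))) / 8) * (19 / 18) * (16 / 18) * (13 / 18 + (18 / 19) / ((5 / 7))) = -7006 / 623295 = -0.01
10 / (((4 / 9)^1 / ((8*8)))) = 1440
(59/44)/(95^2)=59/397100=0.00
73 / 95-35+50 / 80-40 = -55941 / 760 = -73.61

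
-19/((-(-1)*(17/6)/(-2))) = 228/17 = 13.41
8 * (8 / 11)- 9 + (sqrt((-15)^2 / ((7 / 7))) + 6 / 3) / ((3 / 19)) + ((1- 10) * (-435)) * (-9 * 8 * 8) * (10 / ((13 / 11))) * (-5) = 40929020824 / 429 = 95405642.95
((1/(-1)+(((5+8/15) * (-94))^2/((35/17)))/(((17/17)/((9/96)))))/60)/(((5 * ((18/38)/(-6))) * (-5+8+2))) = -4914950723/47250000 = -104.02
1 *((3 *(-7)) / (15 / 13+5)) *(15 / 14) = -117 / 32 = -3.66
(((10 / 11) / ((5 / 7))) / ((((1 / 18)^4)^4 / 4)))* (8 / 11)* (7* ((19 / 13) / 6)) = 766672284473349427614.03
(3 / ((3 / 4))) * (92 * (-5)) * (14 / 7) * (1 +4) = -18400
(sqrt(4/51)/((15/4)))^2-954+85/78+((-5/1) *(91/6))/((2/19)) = -998470847/596700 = -1673.32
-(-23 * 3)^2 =-4761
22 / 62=11 / 31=0.35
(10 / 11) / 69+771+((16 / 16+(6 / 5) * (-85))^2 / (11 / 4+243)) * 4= 699131561 / 746097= 937.05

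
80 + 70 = 150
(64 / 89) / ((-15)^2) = 0.00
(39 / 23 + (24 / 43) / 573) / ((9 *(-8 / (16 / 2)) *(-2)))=320491 / 3400182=0.09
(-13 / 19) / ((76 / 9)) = -117 / 1444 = -0.08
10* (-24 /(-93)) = 80 /31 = 2.58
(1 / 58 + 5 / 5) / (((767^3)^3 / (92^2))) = 4232 / 45154835221857792331131257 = 0.00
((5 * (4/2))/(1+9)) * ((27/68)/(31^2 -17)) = 27/64192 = 0.00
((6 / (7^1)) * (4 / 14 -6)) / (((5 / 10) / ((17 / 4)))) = -2040 / 49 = -41.63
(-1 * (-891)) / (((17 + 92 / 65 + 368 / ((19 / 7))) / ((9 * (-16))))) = -158455440 / 190183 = -833.17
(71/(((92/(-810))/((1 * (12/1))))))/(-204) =36.77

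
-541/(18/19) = -571.06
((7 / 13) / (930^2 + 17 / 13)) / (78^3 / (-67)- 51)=-469 / 5374148170773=-0.00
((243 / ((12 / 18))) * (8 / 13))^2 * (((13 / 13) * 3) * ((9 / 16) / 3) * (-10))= -47829690 / 169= -283015.92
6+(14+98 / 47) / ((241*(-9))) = 67878 / 11327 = 5.99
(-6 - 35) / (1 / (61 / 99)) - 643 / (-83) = -143926 / 8217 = -17.52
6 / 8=3 / 4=0.75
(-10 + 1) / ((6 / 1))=-3 / 2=-1.50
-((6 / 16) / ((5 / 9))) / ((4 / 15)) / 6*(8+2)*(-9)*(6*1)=3645 / 16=227.81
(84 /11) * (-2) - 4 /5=-884 /55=-16.07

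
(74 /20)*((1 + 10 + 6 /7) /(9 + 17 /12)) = 18426 /4375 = 4.21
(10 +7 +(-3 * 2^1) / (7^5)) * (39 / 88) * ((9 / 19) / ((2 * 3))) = 33428421 / 56202608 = 0.59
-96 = -96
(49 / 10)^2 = 2401 / 100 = 24.01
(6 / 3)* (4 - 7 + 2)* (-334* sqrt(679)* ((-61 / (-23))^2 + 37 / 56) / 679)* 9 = 342607347* sqrt(679) / 5028674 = 1775.33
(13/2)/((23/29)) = 377/46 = 8.20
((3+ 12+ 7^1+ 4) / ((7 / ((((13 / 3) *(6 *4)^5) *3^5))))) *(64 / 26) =536617156608 / 7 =76659593801.14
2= 2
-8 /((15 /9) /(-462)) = 11088 /5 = 2217.60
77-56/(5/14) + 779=3496/5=699.20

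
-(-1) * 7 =7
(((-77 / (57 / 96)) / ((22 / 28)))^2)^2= 96717311574016 / 130321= 742146788.12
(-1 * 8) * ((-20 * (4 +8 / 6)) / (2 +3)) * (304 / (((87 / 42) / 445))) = 969687040 / 87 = 11145828.05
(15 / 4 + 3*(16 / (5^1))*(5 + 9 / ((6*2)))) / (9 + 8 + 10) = 131 / 60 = 2.18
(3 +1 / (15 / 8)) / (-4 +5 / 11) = -583 / 585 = -1.00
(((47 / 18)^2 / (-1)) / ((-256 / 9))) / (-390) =-2209 / 3594240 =-0.00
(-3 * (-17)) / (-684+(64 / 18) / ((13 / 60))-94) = -1989 / 29702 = -0.07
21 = 21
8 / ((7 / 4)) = 32 / 7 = 4.57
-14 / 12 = -7 / 6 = -1.17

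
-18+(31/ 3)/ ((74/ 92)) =-572/ 111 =-5.15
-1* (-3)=3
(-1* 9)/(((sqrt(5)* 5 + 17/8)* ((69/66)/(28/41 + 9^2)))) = 8198352/661043 - 19290240* sqrt(5)/661043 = -52.85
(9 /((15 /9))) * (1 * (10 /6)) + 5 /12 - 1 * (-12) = 257 /12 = 21.42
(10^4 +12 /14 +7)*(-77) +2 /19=-14641493 /19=-770604.89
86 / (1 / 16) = 1376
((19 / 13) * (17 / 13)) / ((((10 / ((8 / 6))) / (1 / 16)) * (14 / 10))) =323 / 28392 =0.01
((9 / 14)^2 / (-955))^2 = 6561 / 35036352400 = 0.00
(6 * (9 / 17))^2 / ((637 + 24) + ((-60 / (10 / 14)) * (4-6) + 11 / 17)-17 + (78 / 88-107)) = 128304 / 8984279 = 0.01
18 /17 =1.06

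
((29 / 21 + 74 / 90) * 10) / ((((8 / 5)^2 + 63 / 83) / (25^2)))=1800062500 / 433881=4148.75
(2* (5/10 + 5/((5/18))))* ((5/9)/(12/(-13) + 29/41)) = -19721/207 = -95.27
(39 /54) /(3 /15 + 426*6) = 65 /230058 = 0.00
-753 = -753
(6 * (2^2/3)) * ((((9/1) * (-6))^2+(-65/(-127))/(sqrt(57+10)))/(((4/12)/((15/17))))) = 23400 * sqrt(67)/144653+1049760/17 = 61751.91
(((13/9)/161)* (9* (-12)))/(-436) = 39/17549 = 0.00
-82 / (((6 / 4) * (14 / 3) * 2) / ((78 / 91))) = -246 / 49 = -5.02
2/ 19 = 0.11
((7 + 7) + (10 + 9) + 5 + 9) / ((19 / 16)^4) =3080192 / 130321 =23.64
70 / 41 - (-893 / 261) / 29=566443 / 310329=1.83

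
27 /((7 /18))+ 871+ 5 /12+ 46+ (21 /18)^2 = 62257 /63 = 988.21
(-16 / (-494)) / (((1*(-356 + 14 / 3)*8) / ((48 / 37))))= -72 / 4816253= -0.00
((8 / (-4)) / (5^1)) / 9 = -2 / 45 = -0.04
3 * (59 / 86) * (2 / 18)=59 / 258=0.23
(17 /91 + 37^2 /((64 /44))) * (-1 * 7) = -1370641 /208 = -6589.62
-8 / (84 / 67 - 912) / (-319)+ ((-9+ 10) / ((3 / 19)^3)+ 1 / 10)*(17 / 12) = 42048425767 / 116792280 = 360.03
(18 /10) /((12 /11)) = 1.65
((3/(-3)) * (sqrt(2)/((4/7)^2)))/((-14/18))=63 * sqrt(2)/16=5.57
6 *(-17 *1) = -102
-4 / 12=-1 / 3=-0.33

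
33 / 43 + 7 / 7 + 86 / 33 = 6206 / 1419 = 4.37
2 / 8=1 / 4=0.25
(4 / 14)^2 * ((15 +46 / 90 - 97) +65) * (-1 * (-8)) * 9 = -96.91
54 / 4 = 27 / 2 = 13.50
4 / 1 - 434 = -430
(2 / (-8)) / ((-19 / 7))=0.09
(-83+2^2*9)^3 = -103823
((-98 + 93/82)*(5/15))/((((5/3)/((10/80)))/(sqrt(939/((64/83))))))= -7943*sqrt(77937)/26240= -84.51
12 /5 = 2.40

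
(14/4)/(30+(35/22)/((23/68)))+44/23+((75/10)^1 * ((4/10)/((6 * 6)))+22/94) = 132759223/56947080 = 2.33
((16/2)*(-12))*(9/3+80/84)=-2656/7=-379.43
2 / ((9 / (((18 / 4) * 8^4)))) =4096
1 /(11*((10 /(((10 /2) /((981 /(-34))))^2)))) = 2890 /10585971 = 0.00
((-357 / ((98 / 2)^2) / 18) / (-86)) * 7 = 17 / 25284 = 0.00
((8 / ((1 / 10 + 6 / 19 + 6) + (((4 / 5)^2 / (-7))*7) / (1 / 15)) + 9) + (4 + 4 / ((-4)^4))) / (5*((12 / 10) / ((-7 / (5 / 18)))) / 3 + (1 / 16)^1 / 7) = -5124231 / 34364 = -149.12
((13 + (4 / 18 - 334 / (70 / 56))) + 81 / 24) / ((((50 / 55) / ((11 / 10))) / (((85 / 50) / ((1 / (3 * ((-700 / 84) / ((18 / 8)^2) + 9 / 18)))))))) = 103366037533 / 58320000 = 1772.39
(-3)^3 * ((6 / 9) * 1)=-18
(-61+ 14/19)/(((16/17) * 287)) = -19465/87248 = -0.22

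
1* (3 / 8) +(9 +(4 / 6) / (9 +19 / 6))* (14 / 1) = 127.14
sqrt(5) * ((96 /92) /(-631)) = -24 * sqrt(5) /14513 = -0.00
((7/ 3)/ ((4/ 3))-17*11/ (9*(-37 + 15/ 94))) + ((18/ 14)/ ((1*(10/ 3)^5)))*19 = 51779257351/ 21816900000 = 2.37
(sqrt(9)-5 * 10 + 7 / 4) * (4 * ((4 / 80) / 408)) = -181 / 8160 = -0.02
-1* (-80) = 80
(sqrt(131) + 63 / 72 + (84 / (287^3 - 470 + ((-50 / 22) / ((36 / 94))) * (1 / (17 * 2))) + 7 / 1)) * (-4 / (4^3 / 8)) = -sqrt(131) / 2 - 10025866216107 / 2546250588496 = -9.66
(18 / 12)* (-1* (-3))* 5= 45 / 2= 22.50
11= 11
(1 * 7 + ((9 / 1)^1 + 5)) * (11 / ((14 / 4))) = 66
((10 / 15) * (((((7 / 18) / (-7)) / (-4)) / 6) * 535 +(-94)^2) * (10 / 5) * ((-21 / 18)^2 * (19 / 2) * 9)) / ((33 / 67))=238135861999 / 85536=2784042.53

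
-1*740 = -740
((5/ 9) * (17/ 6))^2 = 7225/ 2916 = 2.48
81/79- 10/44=1387/1738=0.80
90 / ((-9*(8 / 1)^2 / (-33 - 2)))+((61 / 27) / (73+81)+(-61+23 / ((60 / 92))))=-6735931 / 332640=-20.25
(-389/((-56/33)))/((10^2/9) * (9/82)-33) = -526317/72968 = -7.21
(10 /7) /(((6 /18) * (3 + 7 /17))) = 1.26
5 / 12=0.42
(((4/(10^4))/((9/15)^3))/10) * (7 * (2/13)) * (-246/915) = -287/5352750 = -0.00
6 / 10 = 3 / 5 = 0.60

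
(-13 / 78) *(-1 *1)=1 / 6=0.17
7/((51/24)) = 3.29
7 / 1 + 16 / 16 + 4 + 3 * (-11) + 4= -17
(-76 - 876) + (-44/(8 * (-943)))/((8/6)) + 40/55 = -78940053/82984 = -951.27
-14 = -14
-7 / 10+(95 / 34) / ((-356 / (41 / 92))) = -3916963 / 5567840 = -0.70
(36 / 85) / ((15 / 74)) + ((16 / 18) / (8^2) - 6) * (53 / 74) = -4977011 / 2264400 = -2.20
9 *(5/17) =45/17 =2.65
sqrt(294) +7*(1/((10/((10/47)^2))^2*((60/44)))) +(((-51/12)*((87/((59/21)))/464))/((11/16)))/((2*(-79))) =16310073773/6004466989224 +7*sqrt(6) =17.15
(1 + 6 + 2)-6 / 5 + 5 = 64 / 5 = 12.80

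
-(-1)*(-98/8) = -49/4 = -12.25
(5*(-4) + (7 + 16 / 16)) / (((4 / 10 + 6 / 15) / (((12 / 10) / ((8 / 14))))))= -63 / 2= -31.50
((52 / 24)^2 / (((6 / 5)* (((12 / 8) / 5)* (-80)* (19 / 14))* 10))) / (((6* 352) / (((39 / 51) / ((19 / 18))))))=-15379 / 3732867072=-0.00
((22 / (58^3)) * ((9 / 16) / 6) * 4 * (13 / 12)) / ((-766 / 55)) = -7865 / 2391292672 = -0.00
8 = 8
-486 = -486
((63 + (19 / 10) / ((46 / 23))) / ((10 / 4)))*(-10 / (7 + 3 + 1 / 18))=-23022 / 905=-25.44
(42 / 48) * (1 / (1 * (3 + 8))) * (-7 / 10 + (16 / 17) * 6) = 0.39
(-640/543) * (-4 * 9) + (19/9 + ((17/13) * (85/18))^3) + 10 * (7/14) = 661007232449/2319135624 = 285.02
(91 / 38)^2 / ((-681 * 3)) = -8281 / 2950092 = -0.00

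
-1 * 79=-79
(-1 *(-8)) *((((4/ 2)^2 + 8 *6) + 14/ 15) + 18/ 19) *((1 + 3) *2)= 982784/ 285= 3448.36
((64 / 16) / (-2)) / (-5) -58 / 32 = -113 / 80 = -1.41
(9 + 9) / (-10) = -1.80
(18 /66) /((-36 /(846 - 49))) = -797 /132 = -6.04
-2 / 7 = -0.29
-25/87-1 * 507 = -44134/87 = -507.29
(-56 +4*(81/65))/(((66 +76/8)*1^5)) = -6632/9815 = -0.68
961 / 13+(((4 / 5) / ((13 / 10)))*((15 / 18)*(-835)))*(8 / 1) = -130717 / 39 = -3351.72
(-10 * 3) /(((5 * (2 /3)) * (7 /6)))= -54 /7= -7.71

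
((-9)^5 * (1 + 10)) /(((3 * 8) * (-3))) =72171 /8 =9021.38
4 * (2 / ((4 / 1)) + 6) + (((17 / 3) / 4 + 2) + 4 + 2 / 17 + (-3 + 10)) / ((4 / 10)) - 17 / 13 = 323693 / 5304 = 61.03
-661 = -661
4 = 4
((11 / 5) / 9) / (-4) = -11 / 180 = -0.06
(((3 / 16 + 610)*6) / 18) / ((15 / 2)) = 9763 / 360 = 27.12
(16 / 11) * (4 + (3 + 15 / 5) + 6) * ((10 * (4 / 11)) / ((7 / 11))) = 10240 / 77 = 132.99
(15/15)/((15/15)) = 1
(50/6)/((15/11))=55/9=6.11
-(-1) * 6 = 6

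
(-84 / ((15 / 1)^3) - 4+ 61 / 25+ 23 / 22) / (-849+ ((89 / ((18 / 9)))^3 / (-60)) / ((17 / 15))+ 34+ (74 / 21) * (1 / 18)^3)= 6177133872 / 24172174989875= 0.00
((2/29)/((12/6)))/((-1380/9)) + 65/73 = 866881/973820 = 0.89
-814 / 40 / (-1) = 407 / 20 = 20.35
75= 75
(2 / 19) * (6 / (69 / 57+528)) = 12 / 10055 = 0.00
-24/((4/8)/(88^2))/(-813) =123904/271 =457.21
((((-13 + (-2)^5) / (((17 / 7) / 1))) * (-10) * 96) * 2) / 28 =21600 / 17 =1270.59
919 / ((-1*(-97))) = 919 / 97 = 9.47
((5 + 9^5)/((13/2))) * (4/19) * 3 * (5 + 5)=14172960/247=57380.40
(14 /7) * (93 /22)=93 /11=8.45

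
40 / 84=10 / 21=0.48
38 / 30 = 19 / 15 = 1.27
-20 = -20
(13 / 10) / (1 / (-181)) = -2353 / 10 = -235.30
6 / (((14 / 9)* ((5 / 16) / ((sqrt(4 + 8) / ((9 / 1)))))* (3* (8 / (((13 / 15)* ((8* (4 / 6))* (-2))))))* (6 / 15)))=-832* sqrt(3) / 315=-4.57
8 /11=0.73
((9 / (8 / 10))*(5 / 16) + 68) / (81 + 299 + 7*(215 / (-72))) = 41193 / 206840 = 0.20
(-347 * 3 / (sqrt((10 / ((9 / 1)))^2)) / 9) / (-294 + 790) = -0.21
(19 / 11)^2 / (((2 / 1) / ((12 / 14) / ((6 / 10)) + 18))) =24548 / 847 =28.98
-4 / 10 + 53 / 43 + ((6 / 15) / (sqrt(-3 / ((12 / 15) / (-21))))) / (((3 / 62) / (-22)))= 179 / 215- 5456* sqrt(35) / 1575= -19.66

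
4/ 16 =1/ 4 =0.25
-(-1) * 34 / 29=34 / 29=1.17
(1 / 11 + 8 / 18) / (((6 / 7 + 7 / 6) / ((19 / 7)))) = 2014 / 2805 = 0.72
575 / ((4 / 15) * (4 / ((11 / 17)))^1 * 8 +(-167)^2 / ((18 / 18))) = 94875 / 4603861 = 0.02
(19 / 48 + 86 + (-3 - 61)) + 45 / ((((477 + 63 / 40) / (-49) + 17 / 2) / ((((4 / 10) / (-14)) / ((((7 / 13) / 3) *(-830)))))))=17036791 / 760944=22.39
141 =141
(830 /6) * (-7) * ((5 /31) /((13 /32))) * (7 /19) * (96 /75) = -4164608 /22971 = -181.30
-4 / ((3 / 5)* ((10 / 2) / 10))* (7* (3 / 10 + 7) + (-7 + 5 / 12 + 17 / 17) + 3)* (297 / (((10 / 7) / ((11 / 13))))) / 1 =-7396851 / 65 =-113797.71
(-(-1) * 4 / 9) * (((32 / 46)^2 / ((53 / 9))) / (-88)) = -128 / 308407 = -0.00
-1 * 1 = -1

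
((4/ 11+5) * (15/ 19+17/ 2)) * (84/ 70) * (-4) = -239.16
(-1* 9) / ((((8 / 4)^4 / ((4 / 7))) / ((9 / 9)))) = -9 / 28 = -0.32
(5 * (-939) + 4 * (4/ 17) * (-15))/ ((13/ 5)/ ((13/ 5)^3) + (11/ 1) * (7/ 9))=-121763655/ 225046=-541.06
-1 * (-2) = 2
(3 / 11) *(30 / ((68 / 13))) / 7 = 585 / 2618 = 0.22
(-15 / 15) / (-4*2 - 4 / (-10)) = 0.13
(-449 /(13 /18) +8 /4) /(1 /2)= -16112 /13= -1239.38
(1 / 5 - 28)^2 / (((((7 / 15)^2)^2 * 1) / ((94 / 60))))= 122591745 / 4802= 25529.31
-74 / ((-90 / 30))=74 / 3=24.67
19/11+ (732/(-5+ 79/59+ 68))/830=15084497/8664370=1.74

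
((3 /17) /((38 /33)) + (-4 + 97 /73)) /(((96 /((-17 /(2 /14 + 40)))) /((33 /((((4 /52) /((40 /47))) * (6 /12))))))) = 594308715 /73272436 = 8.11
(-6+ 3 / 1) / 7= -3 / 7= -0.43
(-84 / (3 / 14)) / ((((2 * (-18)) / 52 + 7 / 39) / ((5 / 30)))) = 127.40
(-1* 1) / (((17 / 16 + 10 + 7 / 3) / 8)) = -384 / 643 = -0.60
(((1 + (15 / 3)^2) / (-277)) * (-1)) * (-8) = -208 / 277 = -0.75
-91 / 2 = -45.50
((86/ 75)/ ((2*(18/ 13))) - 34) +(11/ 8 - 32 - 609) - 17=-690.21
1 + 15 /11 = 26 /11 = 2.36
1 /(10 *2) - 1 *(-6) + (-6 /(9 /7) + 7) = 503 /60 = 8.38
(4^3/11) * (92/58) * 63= 581.42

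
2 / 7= 0.29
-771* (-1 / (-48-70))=-771 / 118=-6.53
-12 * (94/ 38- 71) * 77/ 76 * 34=10225908/ 361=28326.61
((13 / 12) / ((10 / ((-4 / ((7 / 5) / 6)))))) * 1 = -13 / 7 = -1.86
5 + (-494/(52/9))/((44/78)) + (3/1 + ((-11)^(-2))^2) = -8407923/58564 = -143.57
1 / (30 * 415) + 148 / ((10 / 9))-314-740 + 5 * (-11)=-12148709 / 12450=-975.80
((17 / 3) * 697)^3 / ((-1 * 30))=-1663585393049 / 810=-2053809127.22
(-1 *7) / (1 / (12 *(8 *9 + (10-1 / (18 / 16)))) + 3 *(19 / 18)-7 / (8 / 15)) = 30660 / 43613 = 0.70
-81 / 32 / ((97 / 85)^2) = -585225 / 301088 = -1.94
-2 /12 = -1 /6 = -0.17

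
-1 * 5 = -5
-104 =-104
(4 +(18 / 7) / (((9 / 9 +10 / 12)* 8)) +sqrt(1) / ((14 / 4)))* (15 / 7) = 10305 / 1078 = 9.56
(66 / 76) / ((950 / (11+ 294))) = 2013 / 7220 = 0.28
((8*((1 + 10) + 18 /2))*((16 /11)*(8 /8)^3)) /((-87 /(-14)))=35840 /957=37.45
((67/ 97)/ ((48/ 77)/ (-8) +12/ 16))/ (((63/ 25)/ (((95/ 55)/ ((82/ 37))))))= 2355050/ 7409151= 0.32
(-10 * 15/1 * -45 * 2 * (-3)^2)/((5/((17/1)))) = 413100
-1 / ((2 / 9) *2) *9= -81 / 4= -20.25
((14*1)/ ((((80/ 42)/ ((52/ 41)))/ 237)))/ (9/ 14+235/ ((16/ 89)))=50725584/ 30027785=1.69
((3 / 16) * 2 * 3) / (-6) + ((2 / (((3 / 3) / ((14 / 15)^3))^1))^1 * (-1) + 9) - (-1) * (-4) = 172067 / 54000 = 3.19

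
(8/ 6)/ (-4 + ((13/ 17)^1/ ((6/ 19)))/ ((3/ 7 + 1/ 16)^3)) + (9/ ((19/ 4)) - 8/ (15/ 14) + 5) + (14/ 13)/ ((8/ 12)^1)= 145371705757/ 129274960035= 1.12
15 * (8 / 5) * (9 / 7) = 216 / 7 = 30.86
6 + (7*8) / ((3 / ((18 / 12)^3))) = 69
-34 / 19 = -1.79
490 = 490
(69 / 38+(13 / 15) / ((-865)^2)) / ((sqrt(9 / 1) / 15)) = 774413369 / 85297650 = 9.08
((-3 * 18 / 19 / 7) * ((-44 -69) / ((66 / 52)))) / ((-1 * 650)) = -0.06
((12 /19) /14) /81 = 2 /3591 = 0.00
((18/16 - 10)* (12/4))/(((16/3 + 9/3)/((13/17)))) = -8307/3400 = -2.44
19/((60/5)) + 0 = 19/12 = 1.58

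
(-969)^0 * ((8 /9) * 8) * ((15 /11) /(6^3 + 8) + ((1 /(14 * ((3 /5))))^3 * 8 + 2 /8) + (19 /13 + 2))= 26.53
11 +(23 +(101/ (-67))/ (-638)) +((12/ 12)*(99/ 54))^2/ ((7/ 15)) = 73976195/ 1795332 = 41.20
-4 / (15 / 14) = -56 / 15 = -3.73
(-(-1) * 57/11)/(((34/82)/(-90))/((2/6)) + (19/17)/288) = -57209760/109747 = -521.29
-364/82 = -4.44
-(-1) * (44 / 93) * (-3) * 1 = -44 / 31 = -1.42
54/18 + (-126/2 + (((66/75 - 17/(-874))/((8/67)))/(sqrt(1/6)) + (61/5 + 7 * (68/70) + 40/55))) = -443/11 + 1316751 * sqrt(6)/174800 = -21.82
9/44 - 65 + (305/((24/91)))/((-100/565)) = -6968317/1056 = -6598.79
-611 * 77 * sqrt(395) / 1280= -730.50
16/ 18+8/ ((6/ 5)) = 68/ 9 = 7.56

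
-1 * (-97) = 97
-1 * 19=-19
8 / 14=4 / 7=0.57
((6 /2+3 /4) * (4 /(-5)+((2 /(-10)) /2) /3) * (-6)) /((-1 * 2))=-75 /8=-9.38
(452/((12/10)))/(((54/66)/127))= 1578610/27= 58467.04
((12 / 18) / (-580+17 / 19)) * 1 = -38 / 33009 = -0.00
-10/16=-5/8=-0.62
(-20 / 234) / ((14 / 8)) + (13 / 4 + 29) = 105491 / 3276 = 32.20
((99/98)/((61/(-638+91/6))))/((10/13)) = -1603173/119560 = -13.41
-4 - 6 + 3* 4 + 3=5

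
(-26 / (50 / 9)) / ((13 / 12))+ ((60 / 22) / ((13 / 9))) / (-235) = -727218 / 168025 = -4.33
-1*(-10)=10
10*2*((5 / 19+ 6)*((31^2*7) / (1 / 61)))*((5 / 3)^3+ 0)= 122078232500 / 513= 237969264.13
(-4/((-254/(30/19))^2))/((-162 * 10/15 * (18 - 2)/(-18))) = -75/46580552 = -0.00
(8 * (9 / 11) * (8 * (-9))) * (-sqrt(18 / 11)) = 15552 * sqrt(22) / 121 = 602.85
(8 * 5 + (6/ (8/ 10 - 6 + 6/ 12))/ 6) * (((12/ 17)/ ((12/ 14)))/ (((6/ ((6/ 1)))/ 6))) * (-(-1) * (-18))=-166320/ 47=-3538.72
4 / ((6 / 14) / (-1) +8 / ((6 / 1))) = 84 / 19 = 4.42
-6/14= -3/7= -0.43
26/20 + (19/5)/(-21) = 47/42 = 1.12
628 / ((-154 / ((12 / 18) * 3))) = -628 / 77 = -8.16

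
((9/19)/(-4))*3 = -27/76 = -0.36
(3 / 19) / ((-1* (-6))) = 1 / 38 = 0.03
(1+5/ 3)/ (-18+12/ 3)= -4/ 21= -0.19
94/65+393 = 25639/65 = 394.45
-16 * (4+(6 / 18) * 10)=-352 / 3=-117.33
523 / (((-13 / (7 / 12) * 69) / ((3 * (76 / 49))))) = -1.58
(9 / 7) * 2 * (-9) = -162 / 7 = -23.14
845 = 845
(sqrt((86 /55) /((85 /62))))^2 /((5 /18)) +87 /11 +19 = 724976 /23375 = 31.02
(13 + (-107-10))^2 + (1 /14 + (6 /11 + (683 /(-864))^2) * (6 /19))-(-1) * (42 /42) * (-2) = 1968451128869 /182020608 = 10814.44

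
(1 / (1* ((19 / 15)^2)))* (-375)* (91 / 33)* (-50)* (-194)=-24825937500 / 3971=-6251810.00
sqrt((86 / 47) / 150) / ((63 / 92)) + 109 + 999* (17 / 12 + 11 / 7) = 92* sqrt(6063) / 44415 + 86635 / 28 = 3094.27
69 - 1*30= 39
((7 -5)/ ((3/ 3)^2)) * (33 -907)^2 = 1527752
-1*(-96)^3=884736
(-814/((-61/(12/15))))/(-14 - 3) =-3256/5185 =-0.63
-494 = -494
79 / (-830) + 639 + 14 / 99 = 52510429 / 82170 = 639.05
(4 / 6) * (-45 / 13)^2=7.99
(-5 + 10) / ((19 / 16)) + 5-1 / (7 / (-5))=1320 / 133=9.92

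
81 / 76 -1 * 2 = -71 / 76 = -0.93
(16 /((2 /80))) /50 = 64 /5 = 12.80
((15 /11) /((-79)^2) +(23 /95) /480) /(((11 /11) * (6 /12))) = 2262973 /1565242800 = 0.00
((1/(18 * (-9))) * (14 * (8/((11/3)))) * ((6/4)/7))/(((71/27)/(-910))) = 10920/781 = 13.98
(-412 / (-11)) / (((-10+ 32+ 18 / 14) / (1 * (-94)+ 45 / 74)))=-9965662 / 66341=-150.22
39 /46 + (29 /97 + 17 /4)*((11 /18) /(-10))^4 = 1588615702279 /1873611648000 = 0.85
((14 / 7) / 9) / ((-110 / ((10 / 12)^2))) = -5 / 3564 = -0.00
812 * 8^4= 3325952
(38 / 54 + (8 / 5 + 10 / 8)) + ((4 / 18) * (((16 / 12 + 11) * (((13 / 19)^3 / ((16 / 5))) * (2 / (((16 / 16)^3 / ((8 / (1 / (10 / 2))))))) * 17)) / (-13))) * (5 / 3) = -492017737 / 11111580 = -44.28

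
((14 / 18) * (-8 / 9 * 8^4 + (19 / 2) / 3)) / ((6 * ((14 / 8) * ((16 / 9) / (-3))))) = 454.72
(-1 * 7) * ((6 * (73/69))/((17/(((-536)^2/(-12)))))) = 73404128/1173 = 62578.11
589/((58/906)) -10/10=266788/29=9199.59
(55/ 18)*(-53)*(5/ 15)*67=-195305/ 54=-3616.76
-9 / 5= -1.80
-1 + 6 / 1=5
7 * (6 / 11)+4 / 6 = 148 / 33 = 4.48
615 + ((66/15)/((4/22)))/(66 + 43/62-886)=156193273/253985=614.97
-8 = -8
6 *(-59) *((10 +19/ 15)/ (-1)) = 19942/ 5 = 3988.40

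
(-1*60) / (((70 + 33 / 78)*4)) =-390 / 1831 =-0.21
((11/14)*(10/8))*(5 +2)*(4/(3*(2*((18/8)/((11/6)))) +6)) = 605/294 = 2.06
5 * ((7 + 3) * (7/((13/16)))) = 5600/13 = 430.77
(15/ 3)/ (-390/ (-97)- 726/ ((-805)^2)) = 314292125/ 252659328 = 1.24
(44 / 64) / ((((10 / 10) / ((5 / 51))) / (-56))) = -385 / 102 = -3.77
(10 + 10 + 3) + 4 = 27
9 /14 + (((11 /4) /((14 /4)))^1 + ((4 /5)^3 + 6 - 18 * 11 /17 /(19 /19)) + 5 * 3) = 167991 /14875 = 11.29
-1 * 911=-911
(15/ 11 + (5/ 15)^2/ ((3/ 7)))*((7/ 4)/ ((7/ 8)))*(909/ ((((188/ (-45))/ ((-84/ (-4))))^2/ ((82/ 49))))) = 6062734575/ 48598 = 124752.76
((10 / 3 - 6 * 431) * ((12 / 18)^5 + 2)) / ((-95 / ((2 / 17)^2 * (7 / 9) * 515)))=11574830176 / 36026451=321.29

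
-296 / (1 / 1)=-296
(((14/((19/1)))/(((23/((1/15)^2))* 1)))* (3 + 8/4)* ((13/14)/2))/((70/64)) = 208/688275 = 0.00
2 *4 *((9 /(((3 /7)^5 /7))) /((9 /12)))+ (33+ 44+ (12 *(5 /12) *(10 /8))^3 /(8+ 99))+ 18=25835092249 /554688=46575.90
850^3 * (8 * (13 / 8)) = 7983625000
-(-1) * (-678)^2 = 459684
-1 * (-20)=20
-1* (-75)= 75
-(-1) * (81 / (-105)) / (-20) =27 / 700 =0.04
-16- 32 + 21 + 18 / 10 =-126 / 5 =-25.20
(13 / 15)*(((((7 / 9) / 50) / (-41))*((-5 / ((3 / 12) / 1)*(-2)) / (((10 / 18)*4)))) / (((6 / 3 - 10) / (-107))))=-9737 / 123000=-0.08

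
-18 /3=-6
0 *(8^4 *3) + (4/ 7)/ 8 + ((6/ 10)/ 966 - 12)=-9602/ 805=-11.93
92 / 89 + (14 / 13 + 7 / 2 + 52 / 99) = 1405645 / 229086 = 6.14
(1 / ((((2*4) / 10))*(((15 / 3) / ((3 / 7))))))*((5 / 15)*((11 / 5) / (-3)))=-11 / 420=-0.03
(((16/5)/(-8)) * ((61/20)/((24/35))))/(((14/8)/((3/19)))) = -61/380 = -0.16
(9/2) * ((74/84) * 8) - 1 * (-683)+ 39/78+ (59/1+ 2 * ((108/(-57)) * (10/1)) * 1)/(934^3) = 715.21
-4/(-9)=4/9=0.44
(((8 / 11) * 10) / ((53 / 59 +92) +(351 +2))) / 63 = 1180 / 4557861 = 0.00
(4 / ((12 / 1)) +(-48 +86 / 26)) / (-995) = 346 / 7761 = 0.04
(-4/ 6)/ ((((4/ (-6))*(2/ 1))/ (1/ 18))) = 1/ 36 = 0.03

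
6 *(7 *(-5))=-210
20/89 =0.22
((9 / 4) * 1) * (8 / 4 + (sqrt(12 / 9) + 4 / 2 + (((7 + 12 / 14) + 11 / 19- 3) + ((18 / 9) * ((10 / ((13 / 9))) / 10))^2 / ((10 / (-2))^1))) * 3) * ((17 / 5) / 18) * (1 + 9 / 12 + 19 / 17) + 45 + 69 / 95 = 39 * sqrt(3) / 16 + 4091511 / 55328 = 78.17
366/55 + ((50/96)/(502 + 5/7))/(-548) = 33878332391/5091007680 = 6.65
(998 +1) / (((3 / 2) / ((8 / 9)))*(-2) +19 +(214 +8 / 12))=23976 / 5527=4.34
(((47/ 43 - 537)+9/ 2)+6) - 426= -81821/ 86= -951.41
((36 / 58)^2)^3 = 0.06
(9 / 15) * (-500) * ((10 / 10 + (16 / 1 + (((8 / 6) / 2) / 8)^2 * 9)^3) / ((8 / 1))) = -1273401675 / 8192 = -155444.54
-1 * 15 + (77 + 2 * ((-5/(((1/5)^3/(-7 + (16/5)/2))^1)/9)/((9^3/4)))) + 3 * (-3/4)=62077/972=63.87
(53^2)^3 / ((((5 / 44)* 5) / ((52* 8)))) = 405696466105216 / 25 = 16227858644208.64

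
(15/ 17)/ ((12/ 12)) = 15/ 17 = 0.88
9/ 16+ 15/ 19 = 411/ 304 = 1.35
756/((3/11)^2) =10164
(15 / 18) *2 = 5 / 3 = 1.67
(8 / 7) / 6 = 0.19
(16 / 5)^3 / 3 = 10.92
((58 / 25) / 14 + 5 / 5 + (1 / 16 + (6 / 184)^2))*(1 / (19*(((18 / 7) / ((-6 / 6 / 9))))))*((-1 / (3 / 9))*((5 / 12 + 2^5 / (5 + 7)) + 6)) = 99233927 / 1302609600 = 0.08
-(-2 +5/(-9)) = 23/9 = 2.56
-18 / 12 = -1.50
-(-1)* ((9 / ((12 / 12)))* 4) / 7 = 36 / 7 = 5.14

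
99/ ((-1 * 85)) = -99/ 85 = -1.16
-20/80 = -1/4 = -0.25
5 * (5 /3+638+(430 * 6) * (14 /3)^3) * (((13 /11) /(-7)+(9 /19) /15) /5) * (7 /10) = -1187529694 /47025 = -25253.16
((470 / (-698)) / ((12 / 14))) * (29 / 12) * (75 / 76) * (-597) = 237332375 / 212192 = 1118.48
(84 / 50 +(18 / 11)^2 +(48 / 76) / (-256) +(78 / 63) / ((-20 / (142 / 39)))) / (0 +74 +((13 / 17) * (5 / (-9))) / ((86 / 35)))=699597446881 / 12506411024800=0.06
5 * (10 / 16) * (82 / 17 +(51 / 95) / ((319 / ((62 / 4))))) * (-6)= -74953455 / 824296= -90.93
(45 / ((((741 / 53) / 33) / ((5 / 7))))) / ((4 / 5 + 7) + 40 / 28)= 655875 / 79781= 8.22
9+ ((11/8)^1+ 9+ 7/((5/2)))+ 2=967/40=24.18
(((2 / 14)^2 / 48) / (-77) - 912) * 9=-495500547 / 60368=-8208.00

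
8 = 8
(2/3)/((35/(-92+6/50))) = -4594/2625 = -1.75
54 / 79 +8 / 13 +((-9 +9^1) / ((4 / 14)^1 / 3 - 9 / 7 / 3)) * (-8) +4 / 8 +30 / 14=56675 / 14378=3.94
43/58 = 0.74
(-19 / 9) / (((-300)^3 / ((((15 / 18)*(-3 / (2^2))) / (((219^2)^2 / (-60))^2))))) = -19 / 571447943595043067628000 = -0.00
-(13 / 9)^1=-1.44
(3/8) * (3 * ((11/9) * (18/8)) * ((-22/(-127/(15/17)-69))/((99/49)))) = 8085/51104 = 0.16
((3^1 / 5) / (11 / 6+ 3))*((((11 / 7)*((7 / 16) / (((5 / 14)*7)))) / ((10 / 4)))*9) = 891 / 7250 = 0.12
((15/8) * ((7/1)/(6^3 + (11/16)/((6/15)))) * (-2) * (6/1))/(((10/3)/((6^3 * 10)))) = -3265920/6967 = -468.77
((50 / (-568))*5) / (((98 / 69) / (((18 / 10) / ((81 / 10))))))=-2875 / 41748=-0.07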